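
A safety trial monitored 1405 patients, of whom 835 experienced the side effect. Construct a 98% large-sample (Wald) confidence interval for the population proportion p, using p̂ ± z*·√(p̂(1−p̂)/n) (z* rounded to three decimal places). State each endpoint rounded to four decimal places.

With x = 835 successes in n = 1405, p̂ = 0.59431.
Standard error of p̂: √(0.241106/1405) = √0.000171606 = 0.013100.
For 98% confidence, z* = 2.326.
Margin of error: 2.326 × 0.013100 = 0.03047.
So the interval runs from 0.5638 to 0.6248.

(0.5638, 0.6248)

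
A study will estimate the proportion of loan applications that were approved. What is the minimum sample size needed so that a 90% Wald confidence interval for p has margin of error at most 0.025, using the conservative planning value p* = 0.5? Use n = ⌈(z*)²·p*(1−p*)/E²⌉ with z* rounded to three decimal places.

The 90% critical value is z* = 1.645.
p*(1−p*) = 0.50·0.50 = 0.2500.
(z*)²·p*(1−p*)/E² = 2.706025·0.2500/0.000625 = 1082.410.
⌈1082.410⌉ = 1083.

n = 1083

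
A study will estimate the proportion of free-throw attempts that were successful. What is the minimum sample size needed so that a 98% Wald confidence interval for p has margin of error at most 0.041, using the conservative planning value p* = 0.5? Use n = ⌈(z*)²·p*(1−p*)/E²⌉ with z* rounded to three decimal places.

The 98% critical value is z* = 2.326.
p*(1−p*) = 0.50·0.50 = 0.2500.
(z*)²·p*(1−p*)/E² = 5.410276·0.2500/0.001681 = 804.622.
Rounding up, n = 805.

n = 805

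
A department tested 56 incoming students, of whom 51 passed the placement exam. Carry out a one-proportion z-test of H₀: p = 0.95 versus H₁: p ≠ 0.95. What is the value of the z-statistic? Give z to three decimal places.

z = -1.349

The sample proportion is 51/56 = 0.91071.
Under H₀, SE = √(p₀(1−p₀)/n) = √(0.95·0.05/56) = √0.000848214 = 0.029124.
z = (p̂ − p₀)/SE = (0.91071 − 0.95)/0.029124 = -1.349.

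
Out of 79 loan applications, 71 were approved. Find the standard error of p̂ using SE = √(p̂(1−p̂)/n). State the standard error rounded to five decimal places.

SE = 0.03394

p̂ = 71/79 = 0.89873.
p̂(1−p̂) = 0.89873·0.10127 = 0.091014.
SE = √(0.091014/79) = √0.001152076 = 0.03394.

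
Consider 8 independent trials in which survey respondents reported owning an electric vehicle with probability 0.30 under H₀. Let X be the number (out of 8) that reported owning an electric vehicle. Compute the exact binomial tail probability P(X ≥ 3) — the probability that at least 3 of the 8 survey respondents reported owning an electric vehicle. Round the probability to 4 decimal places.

P = 0.4482

X is binomial with n = 8 and p = 0.30.
P(X ≥ 3) = Σ_{j=3}^{8} C(8,j)·0.30^j·0.70^{8−j}.
= 0.254122 + 0.136137 + 0.046675 + 0.010002 + 0.001225 + 0.000066 = 0.4482.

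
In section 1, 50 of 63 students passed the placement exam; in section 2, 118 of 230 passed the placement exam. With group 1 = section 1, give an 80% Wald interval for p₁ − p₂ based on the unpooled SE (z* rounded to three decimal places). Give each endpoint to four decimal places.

p̂₁ = 0.79365, p̂₂ = 0.51304, so the observed difference is 0.28061.
Unpooled SE = √(p̂₁(1−p̂₁)/n₁ + p̂₂(1−p̂₂)/n₂) = √(0.002599511 + 0.001086217) = 0.060710.
For 80% confidence, z* = 1.282. Margin = 1.282·0.060710 = 0.07783.
So the interval runs from 0.2028 to 0.3584.

(0.2028, 0.3584)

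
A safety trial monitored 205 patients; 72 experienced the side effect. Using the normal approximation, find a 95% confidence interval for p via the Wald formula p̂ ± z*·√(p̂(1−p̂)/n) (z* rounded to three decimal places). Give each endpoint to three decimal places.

With x = 72 successes in n = 205, p̂ = 0.35122.
SE(p̂) = √(0.35122·0.64878/205) = 0.033340.
z* = 1.960 at the 95% level.
Margin of error: 1.960 × 0.033340 = 0.06535.
CI: 0.35122 ± 0.06535 = (0.286, 0.417).

(0.286, 0.417)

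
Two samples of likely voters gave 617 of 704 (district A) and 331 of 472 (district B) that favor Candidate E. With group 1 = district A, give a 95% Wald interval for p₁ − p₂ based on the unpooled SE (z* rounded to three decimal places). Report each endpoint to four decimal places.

p̂₁ = 617/704 = 0.87642, p̂₂ = 331/472 = 0.70127; p̂₁ − p̂₂ = 0.17515.
Unpooled SE = √(p̂₁(1−p̂₁)/n₁ + p̂₂(1−p̂₂)/n₂) = √(0.000153846 + 0.000443835) = 0.024448.
For 95% confidence, z* = 1.960. Margin = 1.960·0.024448 = 0.04792.
So the interval runs from 0.1272 to 0.2231.

(0.1272, 0.2231)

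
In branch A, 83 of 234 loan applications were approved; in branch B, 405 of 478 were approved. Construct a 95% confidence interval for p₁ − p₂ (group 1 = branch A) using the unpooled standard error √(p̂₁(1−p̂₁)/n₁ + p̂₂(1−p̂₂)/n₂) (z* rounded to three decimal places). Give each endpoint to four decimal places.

p̂₁ = 83/234 = 0.35470, p̂₂ = 405/478 = 0.84728; p̂₁ − p̂₂ = -0.49258.
SE = √(0.000978155 + 0.000270704) = √0.001248859 = 0.035339.
For 95% confidence, z* = 1.960. Margin = 1.960·0.035339 = 0.06926.
So the interval runs from -0.5618 to -0.4233.

(-0.5618, -0.4233)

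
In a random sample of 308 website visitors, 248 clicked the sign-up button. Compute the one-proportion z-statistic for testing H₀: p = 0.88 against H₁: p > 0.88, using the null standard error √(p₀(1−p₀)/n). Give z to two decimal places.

The sample proportion is 248/308 = 0.80519.
Under H₀, SE = √(p₀(1−p₀)/n) = √(0.88·0.12/308) = √0.000342857 = 0.018516.
Test statistic: z = -0.07481/0.018516 = -4.04.

z = -4.04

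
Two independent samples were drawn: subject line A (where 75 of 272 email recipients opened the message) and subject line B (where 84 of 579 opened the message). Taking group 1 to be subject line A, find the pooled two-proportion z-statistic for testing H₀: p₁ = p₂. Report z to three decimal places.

p̂₁ = 75/272 = 0.27574, p̂₂ = 84/579 = 0.14508.
Pooled p̂ = (75+84)/(272+579) = 159/851 = 0.18684.
SE = √[p̂(1−p̂)(1/n₁+1/n₂)] = √[0.18684·0.81316·(1/272+1/579)] ≈ 0.028653.
z = (p̂₁ − p̂₂)/SE = (0.27574 − 0.14508)/0.028653 = 0.13066/0.028653 = 4.560.

z = 4.560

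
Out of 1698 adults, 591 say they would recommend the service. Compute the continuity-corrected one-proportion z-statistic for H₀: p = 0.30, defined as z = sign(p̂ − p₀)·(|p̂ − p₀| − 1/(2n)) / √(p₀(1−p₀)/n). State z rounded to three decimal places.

z = 4.295

The sample proportion is 591/1698 = 0.34806. p̂ − p₀ = 0.048057.
1/(2n) = 0.000294.
Corrected numerator: |0.048057| − 0.000294 = 0.047763.
SE₀ = √(0.30·0.70/1698) = 0.011121.
z = +0.047763/0.011121 = 4.295.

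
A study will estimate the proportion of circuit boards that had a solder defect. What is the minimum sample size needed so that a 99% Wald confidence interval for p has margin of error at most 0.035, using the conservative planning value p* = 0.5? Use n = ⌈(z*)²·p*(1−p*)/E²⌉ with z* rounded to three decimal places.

z* = 2.576 at the 99% level.
p*(1−p*) = 0.50·0.50 = 0.2500.
(z*)²·p*(1−p*)/E² = 6.635776·0.2500/0.001225 = 1354.240.
⌈1354.240⌉ = 1355.

n = 1355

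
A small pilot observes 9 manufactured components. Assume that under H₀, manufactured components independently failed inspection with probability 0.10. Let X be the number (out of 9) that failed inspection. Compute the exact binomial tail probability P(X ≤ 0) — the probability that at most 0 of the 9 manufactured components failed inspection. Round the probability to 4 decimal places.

P = 0.3874

X is binomial with n = 9 and p = 0.10.
P(X ≤ 0) = C(9,0)·0.10^0·0.90^9.
= 0.387420 = 0.3874.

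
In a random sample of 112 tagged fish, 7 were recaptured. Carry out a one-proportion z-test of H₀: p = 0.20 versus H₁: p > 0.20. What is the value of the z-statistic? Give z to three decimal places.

z = -3.638

The sample proportion is 7/112 = 0.06250.
Under H₀, SE = √(p₀(1−p₀)/n) = √(0.20·0.80/112) = √0.001428571 = 0.037796.
z = (p̂ − p₀)/SE = (0.06250 − 0.20)/0.037796 = -3.638.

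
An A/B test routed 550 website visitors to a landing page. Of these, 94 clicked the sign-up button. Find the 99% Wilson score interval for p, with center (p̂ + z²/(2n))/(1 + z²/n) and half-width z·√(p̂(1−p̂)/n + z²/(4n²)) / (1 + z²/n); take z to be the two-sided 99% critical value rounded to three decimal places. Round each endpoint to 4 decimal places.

Here p̂ = 94/550 = 0.17091 and z = 2.576 (z² = 6.635776).
Denominator 1 + z²/n = 1 + 6.635776/550 = 1.012065.
Adjusted center: (0.17091 + z²/(2n))/1.012065 = 0.17483.
Radicand: p̂(1−p̂)/n + z²/(4n²) = 0.000257635 + 0.000005484 = 0.000263119.
Half-width = 2.576·√0.000263119/1.012065 = 0.04129.
CI: 0.17483 ± 0.04129 = (0.1335, 0.2161).

(0.1335, 0.2161)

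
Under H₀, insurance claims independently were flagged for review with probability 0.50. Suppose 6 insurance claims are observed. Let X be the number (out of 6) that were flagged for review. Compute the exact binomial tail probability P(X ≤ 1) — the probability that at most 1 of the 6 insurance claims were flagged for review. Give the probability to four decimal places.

X ~ Binomial(n=6, p=0.50).
P(X ≤ 1) = C(6,0)·0.50^0·0.50^6 + C(6,1)·0.50^1·0.50^5.
= 0.015625 + 0.093750 = 0.1094.

P = 0.1094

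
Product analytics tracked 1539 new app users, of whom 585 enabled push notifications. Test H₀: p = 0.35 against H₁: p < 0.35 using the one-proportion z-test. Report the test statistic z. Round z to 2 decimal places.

z = 2.48

p̂ = 585/1539 = 0.38012.
Under H₀, SE = √(p₀(1−p₀)/n) = √(0.35·0.65/1539) = √0.000147823 = 0.012158.
Test statistic: z = 0.03012/0.012158 = 2.48.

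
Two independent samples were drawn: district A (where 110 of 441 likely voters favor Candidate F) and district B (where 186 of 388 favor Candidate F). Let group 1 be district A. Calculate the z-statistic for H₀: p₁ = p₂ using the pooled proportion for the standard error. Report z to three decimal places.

p̂₁ = 110/441 = 0.24943, p̂₂ = 186/388 = 0.47938.
Pooled p̂ = (110+186)/(441+388) = 296/829 = 0.35706.
SE = √[p̂(1−p̂)(1/n₁+1/n₂)] = √[0.35706·0.64294·(1/441+1/388)] ≈ 0.033350.
z = (p̂₁ − p̂₂)/SE = (0.24943 − 0.47938)/0.033350 = -0.22995/0.033350 = -6.895.

z = -6.895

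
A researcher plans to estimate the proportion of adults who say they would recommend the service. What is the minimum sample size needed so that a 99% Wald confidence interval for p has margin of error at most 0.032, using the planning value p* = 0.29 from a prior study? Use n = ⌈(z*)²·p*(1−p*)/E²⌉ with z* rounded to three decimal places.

For 99% confidence, z* = 2.576.
p*(1−p*) = 0.2059.
Required n before rounding: 6.635776 × 0.2059 / 0.032² = 1334.283.
Rounding up, n = 1335.

n = 1335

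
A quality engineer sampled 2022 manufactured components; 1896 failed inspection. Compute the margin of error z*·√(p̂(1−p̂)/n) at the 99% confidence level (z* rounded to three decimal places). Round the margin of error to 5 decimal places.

p̂ = 1896/2022 = 0.93769.
SE = √(p̂(1−p̂)/n) = √(0.058431/2022) = 0.005376.
The 99% critical value is z* = 2.576.
Margin of error = z*·SE = 2.576 × 0.005376 = 0.01385.

ME = 0.01385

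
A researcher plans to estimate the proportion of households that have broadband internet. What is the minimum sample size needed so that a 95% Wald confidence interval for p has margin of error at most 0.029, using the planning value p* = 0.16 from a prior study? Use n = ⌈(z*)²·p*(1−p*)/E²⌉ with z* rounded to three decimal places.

z* = 1.960 at the 95% level.
p*(1−p*) = 0.16·0.84 = 0.1344.
Required n before rounding: 3.841600 × 0.1344 / 0.029² = 613.925.
⌈613.925⌉ = 614.

n = 614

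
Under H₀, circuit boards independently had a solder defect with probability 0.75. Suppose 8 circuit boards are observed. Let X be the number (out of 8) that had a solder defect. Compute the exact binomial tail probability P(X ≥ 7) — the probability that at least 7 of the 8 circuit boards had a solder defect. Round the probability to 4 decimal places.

P = 0.3671

X is binomial with n = 8 and p = 0.75.
P(X ≥ 7) = C(8,7)·0.75^7·0.25^1 + C(8,8)·0.75^8·0.25^0.
= 0.266968 + 0.100113 = 0.3671.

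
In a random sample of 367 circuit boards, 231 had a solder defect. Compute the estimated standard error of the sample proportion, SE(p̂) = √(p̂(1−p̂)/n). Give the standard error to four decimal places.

With x = 231 successes in n = 367, p̂ = 0.62943.
p̂(1−p̂) = 0.62943·0.37057 = 0.233248.
SE = √(0.233248/367) = 0.0252.

SE = 0.0252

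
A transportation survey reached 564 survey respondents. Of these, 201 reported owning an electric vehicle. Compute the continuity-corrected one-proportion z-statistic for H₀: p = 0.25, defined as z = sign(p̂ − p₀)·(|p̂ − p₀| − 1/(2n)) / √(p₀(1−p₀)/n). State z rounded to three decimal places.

z = 5.786

Sample proportion p̂ = 201/564 = 0.35638. p̂ − p₀ = 0.106383.
1/(2n) = 0.000887.
Corrected numerator: |0.106383| − 0.000887 = 0.105496.
Null standard error: √(0.25·0.75/564) = √0.000332447 = 0.018233.
z = (+)0.105496/0.018233 = 5.786.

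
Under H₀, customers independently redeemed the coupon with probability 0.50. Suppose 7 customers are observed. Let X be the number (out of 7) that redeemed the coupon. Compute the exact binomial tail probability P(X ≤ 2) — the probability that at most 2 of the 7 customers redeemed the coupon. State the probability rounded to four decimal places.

X is binomial with n = 7 and p = 0.50.
P(X ≤ 2) = C(7,0)·0.50^0·0.50^7 + C(7,1)·0.50^1·0.50^6 + C(7,2)·0.50^2·0.50^5.
= 0.007812 + 0.054688 + 0.164062 = 0.2266.

P = 0.2266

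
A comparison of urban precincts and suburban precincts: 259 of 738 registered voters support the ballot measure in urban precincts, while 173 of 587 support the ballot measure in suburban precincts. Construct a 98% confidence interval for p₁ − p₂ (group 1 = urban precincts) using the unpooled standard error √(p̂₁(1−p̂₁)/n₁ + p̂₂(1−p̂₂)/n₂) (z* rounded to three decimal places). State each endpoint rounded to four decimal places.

(-0.0037, 0.1161)

p̂₁ = 259/738 = 0.35095, p̂₂ = 173/587 = 0.29472; p̂₁ − p̂₂ = 0.05623.
SE = √(0.000308650 + 0.000354105) = √0.000662755 = 0.025744.
z* = 2.326 at the 98% level. Margin of error = 0.05988.
So the interval runs from -0.0037 to 0.1161.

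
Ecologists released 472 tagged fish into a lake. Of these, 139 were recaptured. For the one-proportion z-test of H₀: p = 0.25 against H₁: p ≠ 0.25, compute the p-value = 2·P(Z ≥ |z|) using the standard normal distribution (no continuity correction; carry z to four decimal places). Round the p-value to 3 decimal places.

p-value = 0.026

Sample proportion p̂ = 139/472 = 0.29449.
Null standard error: √(0.25·0.75/472) = √0.000397246 = 0.019931.
Test statistic (full precision, shown to 4 dp): z = (139/472 − 0.25)/SE₀ ≈ 2.2323.
From the standard normal, 2·P(Z ≥ |z|) = 0.026.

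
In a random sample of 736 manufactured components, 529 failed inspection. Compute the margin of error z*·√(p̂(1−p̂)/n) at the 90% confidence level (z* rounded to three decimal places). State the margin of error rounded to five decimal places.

With x = 529 successes in n = 736, p̂ = 0.71875.
SE = √(p̂(1−p̂)/n) = √(0.202148/736) = 0.016573.
The 90% critical value is z* = 1.645.
ME = 1.645·0.016573 = 0.02726.

ME = 0.02726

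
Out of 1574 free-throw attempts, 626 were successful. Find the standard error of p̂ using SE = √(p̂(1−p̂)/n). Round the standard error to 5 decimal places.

Sample proportion p̂ = 626/1574 = 0.39771.
p̂(1−p̂) = 0.39771·0.60229 = 0.239537.
Dividing by n and taking the root: √0.000152184 = 0.01234.

SE = 0.01234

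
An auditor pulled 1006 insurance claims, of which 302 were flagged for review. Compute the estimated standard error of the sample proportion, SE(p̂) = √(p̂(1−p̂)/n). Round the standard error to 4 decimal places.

SE = 0.0145

The sample proportion is 302/1006 = 0.30020.
p̂(1−p̂) = 0.30020·0.69980 = 0.210080.
SE = √(0.210080/1006) = √0.000208827 = 0.0145.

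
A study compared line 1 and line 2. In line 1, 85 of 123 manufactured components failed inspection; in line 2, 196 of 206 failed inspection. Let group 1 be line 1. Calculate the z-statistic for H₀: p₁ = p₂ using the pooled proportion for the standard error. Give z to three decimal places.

Sample proportions: p̂₁ = 85/123 = 0.69106 and p̂₂ = 196/206 = 0.95146.
Pooled p̂ = (85+196)/(123+206) = 281/329 = 0.85410.
Pooled SE = √[0.1246108·0.01298445] ≈ 0.040224.
z = -0.26040/0.040224 = -6.474.

z = -6.474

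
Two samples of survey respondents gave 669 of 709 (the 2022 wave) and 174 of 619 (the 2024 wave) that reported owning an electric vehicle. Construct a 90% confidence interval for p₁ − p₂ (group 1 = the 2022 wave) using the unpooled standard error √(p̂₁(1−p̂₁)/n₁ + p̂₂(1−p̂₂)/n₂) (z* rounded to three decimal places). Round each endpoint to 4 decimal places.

p̂₁ = 0.94358, p̂₂ = 0.28110, so the observed difference is 0.66248.
Unpooled SE = √(p̂₁(1−p̂₁)/n₁ + p̂₂(1−p̂₂)/n₂) = √(0.000075084 + 0.000326466) = 0.020039.
For 90% confidence, z* = 1.645. Margin of error = 0.03296.
CI: 0.66248 ± 0.03296 = (0.6295, 0.6954).

(0.6295, 0.6954)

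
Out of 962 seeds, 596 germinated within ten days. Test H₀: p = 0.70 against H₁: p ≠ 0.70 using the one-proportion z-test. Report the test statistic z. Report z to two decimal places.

The sample proportion is 596/962 = 0.61954.
SE₀ = √(0.70·0.30/962) = 0.014775.
z = (p̂ − p₀)/SE = (0.61954 − 0.70)/0.014775 = -5.45.

z = -5.45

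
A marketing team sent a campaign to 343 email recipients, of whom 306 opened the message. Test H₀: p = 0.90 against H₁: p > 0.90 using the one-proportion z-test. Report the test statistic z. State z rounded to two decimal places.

z = -0.49

Sample proportion p̂ = 306/343 = 0.89213.
Under H₀, SE = √(p₀(1−p₀)/n) = √(0.90·0.10/343) = √0.000262391 = 0.016198.
z = (p̂ − p₀)/SE = (0.89213 − 0.90)/0.016198 = -0.49.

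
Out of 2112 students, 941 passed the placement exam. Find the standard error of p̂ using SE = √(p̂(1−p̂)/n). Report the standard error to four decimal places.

SE = 0.0108

p̂ = 941/2112 = 0.44555.
p̂(1−p̂) = 0.44555·0.55445 = 0.247035.
SE = √(0.247035/2112) = √0.000116967 = 0.0108.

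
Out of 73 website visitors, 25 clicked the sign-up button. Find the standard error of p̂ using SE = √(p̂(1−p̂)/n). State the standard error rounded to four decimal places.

With x = 25 successes in n = 73, p̂ = 0.34247.
p̂(1−p̂) = 0.225184.
SE = √(0.225184/73) = √0.003084712 = 0.0555.

SE = 0.0555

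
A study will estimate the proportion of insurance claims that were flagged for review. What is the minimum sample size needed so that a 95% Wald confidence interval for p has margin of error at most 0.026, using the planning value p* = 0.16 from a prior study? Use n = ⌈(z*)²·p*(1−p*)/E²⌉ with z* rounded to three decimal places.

z* = 1.960 at the 95% level.
p*(1−p*) = 0.16·0.84 = 0.1344.
(z*)²·p*(1−p*)/E² = 3.841600·0.1344/0.000676 = 763.774.
Rounding up, n = 764.

n = 764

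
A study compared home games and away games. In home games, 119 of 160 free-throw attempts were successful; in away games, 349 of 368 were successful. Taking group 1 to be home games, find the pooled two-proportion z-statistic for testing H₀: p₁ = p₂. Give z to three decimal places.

Sample proportions: p̂₁ = 119/160 = 0.74375 and p̂₂ = 349/368 = 0.94837.
Pooled p̂ = (119+349)/(160+368) = 468/528 = 0.88636.
Pooled SE = √[0.1007231·0.00896739] ≈ 0.030054.
z = -0.20462/0.030054 = -6.808.

z = -6.808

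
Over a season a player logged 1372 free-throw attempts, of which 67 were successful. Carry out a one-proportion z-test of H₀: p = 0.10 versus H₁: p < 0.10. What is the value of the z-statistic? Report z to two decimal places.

z = -6.32

Sample proportion p̂ = 67/1372 = 0.04883.
Null standard error: √(0.10·0.90/1372) = √0.000065598 = 0.008099.
z = (0.04883 − 0.10)/0.008099 = -0.05117/0.008099 = -6.32.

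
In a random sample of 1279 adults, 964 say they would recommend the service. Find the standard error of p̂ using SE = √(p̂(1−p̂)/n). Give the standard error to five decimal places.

SE = 0.01205

The sample proportion is 964/1279 = 0.75371.
p̂(1−p̂) = 0.185631.
Dividing by n and taking the root: √0.000145138 = 0.01205.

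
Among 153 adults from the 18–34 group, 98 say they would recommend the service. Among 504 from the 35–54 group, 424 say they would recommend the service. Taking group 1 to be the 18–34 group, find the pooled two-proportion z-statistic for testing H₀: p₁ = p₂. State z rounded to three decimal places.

Sample proportions: p̂₁ = 98/153 = 0.64052 and p̂₂ = 424/504 = 0.84127.
Pooled p̂ = (98+424)/(153+504) = 522/657 = 0.79452.
Pooled SE = √[0.1632576·0.00852007] ≈ 0.037296.
z = (p̂₁ − p̂₂)/SE = (0.64052 − 0.84127)/0.037296 = -0.20075/0.037296 = -5.383.

z = -5.383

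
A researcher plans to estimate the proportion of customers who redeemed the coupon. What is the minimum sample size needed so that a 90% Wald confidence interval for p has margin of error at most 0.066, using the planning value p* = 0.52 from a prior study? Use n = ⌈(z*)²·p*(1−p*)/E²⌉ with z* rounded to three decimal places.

n = 156

The 90% critical value is z* = 1.645.
p*(1−p*) = 0.2496.
(z*)²·p*(1−p*)/E² = 2.706025·0.2496/0.004356 = 155.056.
Rounding up, n = 156.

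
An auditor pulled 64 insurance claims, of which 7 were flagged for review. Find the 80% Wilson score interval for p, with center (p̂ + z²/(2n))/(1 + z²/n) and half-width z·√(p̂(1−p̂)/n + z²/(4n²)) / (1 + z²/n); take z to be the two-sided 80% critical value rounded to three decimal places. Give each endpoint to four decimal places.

(0.0688, 0.1695)

p̂ = 7/64 = 0.10938; z = 1.282, so z² = 1.643524.
1 + z²/n = 1.025680.
Adjusted center: (0.10938 + z²/(2n))/1.025680 = 0.11916.
Radicand: p̂(1−p̂)/n + z²/(4n²) = 0.001522064 + 0.000100313 = 0.001622377.
Half-width = 1.282·√0.001622377/1.025680 = 0.05034.
CI: 0.11916 ± 0.05034 = (0.0688, 0.1695).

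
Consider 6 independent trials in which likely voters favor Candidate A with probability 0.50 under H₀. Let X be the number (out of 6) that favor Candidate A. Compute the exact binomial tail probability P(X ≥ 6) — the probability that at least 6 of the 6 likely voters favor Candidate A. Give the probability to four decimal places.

P = 0.0156

X ~ Binomial(n=6, p=0.50).
P(X ≥ 6) = C(6,6)·0.50^6·0.50^0.
= 0.015625 = 0.0156.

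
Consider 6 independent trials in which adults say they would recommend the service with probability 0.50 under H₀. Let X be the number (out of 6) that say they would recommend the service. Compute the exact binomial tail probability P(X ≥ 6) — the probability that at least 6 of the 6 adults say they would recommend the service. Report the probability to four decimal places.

X is binomial with n = 6 and p = 0.50.
P(X ≥ 6) = C(6,6)·0.50^6·0.50^0.
= 0.015625 = 0.0156.

P = 0.0156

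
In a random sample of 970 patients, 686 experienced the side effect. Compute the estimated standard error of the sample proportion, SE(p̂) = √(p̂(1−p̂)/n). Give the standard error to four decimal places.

The sample proportion is 686/970 = 0.70722.
p̂(1−p̂) = 0.70722·0.29278 = 0.207060.
SE = √(0.207060/970) = 0.0146.

SE = 0.0146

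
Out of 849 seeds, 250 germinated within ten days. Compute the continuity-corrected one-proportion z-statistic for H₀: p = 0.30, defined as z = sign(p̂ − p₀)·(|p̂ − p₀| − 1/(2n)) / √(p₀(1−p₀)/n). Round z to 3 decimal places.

p̂ = 250/849 = 0.29446. p̂ − p₀ = -0.005536.
1/(2n) = 0.000589.
Corrected numerator: |-0.005536| − 0.000589 = 0.004947.
Under H₀, SE = √(p₀(1−p₀)/n) = √(0.30·0.70/849) = √0.000247350 = 0.015727.
z = −0.004947/0.015727 = -0.315.

z = -0.315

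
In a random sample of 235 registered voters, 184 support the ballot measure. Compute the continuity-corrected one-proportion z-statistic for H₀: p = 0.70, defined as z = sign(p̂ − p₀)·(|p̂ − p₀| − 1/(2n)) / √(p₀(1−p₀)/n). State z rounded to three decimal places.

The sample proportion is 184/235 = 0.78298. p̂ − p₀ = 0.082979.
Continuity correction 1/(2n) = 1/470 = 0.002128.
Corrected numerator: |0.082979| − 0.002128 = 0.080851.
Under H₀, SE = √(p₀(1−p₀)/n) = √(0.70·0.30/235) = √0.000893617 = 0.029893.
z = (+)0.080851/0.029893 = 2.705.

z = 2.705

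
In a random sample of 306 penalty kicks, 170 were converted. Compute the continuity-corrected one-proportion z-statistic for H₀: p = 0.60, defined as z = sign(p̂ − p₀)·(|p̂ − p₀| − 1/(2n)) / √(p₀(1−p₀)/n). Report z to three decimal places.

With x = 170 successes in n = 306, p̂ = 0.55556. p̂ − p₀ = -0.044444.
1/(2n) = 0.001634.
Corrected numerator: |-0.044444| − 0.001634 = 0.042810.
Null standard error: √(0.60·0.40/306) = √0.000784314 = 0.028006.
z = −0.042810/0.028006 = -1.529.

z = -1.529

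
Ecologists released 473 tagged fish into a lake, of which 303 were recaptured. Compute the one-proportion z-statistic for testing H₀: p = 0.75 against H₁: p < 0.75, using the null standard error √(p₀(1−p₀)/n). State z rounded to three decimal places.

z = -5.495

Sample proportion p̂ = 303/473 = 0.64059.
SE₀ = √(0.75·0.25/473) = 0.019910.
z = (0.64059 − 0.75)/0.019910 = -0.10941/0.019910 = -5.495.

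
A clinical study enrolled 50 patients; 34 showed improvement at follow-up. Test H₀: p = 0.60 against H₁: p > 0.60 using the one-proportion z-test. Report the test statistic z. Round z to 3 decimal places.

z = 1.155

p̂ = 34/50 = 0.68000.
Under H₀, SE = √(p₀(1−p₀)/n) = √(0.60·0.40/50) = √0.004800000 = 0.069282.
z = (0.68000 − 0.60)/0.069282 = 0.08000/0.069282 = 1.155.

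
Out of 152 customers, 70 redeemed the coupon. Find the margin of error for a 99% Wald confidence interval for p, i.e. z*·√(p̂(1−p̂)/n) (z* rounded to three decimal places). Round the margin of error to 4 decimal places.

ME = 0.1041

p̂ = 70/152 = 0.46053.
SE = √(p̂(1−p̂)/n) = √(0.248442/152) = 0.040429.
z* = 2.576 at the 99% level.
ME = 2.576·0.040429 = 0.1041.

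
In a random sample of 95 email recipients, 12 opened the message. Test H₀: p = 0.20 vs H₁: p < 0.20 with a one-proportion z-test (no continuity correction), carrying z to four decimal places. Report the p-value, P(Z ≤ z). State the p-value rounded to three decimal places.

p-value = 0.036

With x = 12 successes in n = 95, p̂ = 0.12632.
Under H₀, SE = √(p₀(1−p₀)/n) = √(0.20·0.80/95) = √0.001684211 = 0.041039.
Test statistic (full precision, shown to 4 dp): z = (12/95 − 0.20)/SE₀ ≈ -1.7955.
p-value = P(Z ≤ z) with z = -1.7955 → 0.036.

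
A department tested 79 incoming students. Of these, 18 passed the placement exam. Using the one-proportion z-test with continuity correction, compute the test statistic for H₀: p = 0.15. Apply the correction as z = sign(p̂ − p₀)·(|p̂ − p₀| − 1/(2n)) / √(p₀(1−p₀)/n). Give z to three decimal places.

z = 1.780

The sample proportion is 18/79 = 0.22785. p̂ − p₀ = 0.077848.
Continuity correction 1/(2n) = 1/158 = 0.006329.
Corrected numerator: |0.077848| − 0.006329 = 0.071519.
Null standard error: √(0.15·0.85/79) = √0.001613924 = 0.040174.
z = (+)0.071519/0.040174 = 1.780.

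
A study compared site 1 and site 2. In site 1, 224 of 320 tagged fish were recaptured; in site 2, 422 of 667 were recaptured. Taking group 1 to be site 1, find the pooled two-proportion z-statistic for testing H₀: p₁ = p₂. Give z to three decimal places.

z = 2.082

p̂₁ = 224/320 = 0.70000, p̂₂ = 422/667 = 0.63268.
Pooled p̂ = (224+422)/(320+667) = 646/987 = 0.65451.
Pooled SE = √[0.2261271·0.00462425] ≈ 0.032337.
z = 0.06732/0.032337 = 2.082.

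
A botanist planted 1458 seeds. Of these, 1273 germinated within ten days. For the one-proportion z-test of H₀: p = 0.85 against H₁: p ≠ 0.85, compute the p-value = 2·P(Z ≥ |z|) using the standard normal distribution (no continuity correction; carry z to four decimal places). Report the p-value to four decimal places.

With x = 1273 successes in n = 1458, p̂ = 0.87311.
SE₀ = √(0.85·0.15/1458) = 0.009351.
z = (p̂ − p₀)/SE = (1273/1458 − 0.85)/0.009351 ≈ 2.4717.
p-value = 2·P(Z ≥ |z|) with z = 2.4717 → 0.0134.

p-value = 0.0134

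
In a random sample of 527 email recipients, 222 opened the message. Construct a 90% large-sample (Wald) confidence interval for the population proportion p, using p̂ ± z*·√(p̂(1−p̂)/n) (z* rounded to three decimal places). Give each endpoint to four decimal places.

The sample proportion is 222/527 = 0.42125.
SE(p̂) = √(0.42125·0.57875/527) = 0.021509.
For 90% confidence, z* = 1.645.
Margin = 1.645·0.021509 = 0.03538.
Interval: 0.42125 ± 0.03538 → (0.3859, 0.4566).

(0.3859, 0.4566)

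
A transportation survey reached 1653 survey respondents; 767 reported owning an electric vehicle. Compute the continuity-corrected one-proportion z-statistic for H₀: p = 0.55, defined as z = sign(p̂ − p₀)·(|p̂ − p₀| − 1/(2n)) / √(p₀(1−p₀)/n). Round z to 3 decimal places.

The sample proportion is 767/1653 = 0.46400. p̂ − p₀ = -0.085995.
Continuity correction 1/(2n) = 1/3306 = 0.000302.
Corrected numerator: |-0.085995| − 0.000302 = 0.085693.
SE₀ = √(0.55·0.45/1653) = 0.012236.
z = −0.085693/0.012236 = -7.003.

z = -7.003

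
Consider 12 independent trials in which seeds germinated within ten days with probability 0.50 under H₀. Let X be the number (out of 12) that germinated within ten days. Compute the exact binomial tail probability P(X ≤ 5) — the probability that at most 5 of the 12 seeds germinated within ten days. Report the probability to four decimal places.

P = 0.3872

X is binomial with n = 12 and p = 0.50.
P(X ≤ 5) = Σ_{j=0}^{5} C(12,j)·0.50^j·0.50^{12−j}.
= 0.000244 + 0.002930 + 0.016113 + 0.053711 + 0.120850 + 0.193359 = 0.3872.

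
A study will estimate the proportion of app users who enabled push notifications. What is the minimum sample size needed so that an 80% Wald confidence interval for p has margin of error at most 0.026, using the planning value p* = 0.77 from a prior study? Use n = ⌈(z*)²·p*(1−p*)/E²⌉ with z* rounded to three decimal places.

n = 431

z* = 1.282 at the 80% level.
p*(1−p*) = 0.1771.
Required n before rounding: 1.643524 × 0.1771 / 0.026² = 430.574.
Rounding up, n = 431.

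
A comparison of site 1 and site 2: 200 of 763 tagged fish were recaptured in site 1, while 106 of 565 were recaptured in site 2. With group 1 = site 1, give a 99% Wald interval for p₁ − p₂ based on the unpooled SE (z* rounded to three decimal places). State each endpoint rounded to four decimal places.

p̂₁ = 0.26212, p̂₂ = 0.18761, so the observed difference is 0.07451.
SE = √(0.000253492 + 0.000269757) = √0.000523249 = 0.022875.
The 99% critical value is z* = 2.576. Margin = 2.576·0.022875 = 0.05893.
So the interval runs from 0.0156 to 0.1334.

(0.0156, 0.1334)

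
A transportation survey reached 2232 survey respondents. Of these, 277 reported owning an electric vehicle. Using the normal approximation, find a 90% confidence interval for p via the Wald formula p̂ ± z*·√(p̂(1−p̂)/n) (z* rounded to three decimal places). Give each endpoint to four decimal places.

With x = 277 successes in n = 2232, p̂ = 0.12410.
Standard error of p̂: √(0.108702/2232) = √0.000048702 = 0.006979.
z* = 1.645 at the 90% level.
Margin = 1.645·0.006979 = 0.01148.
So the interval runs from 0.1126 to 0.1356.

(0.1126, 0.1356)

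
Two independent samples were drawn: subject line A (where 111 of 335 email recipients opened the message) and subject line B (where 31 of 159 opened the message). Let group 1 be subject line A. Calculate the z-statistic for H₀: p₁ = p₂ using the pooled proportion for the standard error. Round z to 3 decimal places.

z = 3.129

Sample proportions: p̂₁ = 111/335 = 0.33134 and p̂₂ = 31/159 = 0.19497.
Pooling: p̂ = 142/494 = 0.28745.
Pooled SE = √[0.2048222·0.00927438] ≈ 0.043584.
z = 0.13637/0.043584 = 3.129.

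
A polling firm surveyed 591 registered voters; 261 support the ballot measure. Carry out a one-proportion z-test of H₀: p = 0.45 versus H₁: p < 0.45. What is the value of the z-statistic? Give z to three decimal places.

z = -0.409

With x = 261 successes in n = 591, p̂ = 0.44162.
SE₀ = √(0.45·0.55/591) = 0.020464.
Test statistic: z = -0.00838/0.020464 = -0.409.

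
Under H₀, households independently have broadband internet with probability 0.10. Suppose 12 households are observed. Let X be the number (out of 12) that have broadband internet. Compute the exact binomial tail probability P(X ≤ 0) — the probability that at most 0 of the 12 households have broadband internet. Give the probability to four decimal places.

X ~ Binomial(n=12, p=0.10).
P(X ≤ 0) = C(12,0)·0.10^0·0.90^12.
= 0.282430 = 0.2824.

P = 0.2824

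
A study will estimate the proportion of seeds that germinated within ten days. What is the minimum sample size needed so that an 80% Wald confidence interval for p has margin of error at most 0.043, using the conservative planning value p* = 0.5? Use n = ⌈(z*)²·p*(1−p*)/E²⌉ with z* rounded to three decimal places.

z* = 1.282 at the 80% level.
p*(1−p*) = 0.50·0.50 = 0.2500.
(z*)²·p*(1−p*)/E² = 1.643524·0.2500/0.001849 = 222.218.
⌈222.218⌉ = 223.

n = 223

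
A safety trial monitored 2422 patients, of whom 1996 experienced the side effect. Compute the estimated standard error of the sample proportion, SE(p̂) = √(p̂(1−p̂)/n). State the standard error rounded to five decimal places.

The sample proportion is 1996/2422 = 0.82411.
p̂(1−p̂) = 0.144953.
SE = √(0.144953/2422) = √0.000059848 = 0.00774.

SE = 0.00774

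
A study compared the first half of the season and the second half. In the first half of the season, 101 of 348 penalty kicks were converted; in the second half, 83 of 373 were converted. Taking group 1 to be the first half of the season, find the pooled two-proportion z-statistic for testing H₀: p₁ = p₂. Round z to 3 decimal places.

Sample proportions: p̂₁ = 101/348 = 0.29023 and p̂₂ = 83/373 = 0.22252.
Pooled p̂ = (101+83)/(348+373) = 184/721 = 0.25520.
SE = √[p̂(1−p̂)(1/n₁+1/n₂)] = √[0.25520·0.74480·(1/348+1/373)] ≈ 0.032493.
z = 0.06771/0.032493 = 2.084.

z = 2.084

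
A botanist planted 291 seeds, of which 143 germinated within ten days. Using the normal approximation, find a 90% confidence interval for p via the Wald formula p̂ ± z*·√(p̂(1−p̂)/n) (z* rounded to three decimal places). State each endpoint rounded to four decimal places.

The sample proportion is 143/291 = 0.49141.
SE = √(p̂(1−p̂)/n) = √(0.249926/291) = 0.029306.
z* = 1.645 at the 90% level.
Margin of error: 1.645 × 0.029306 = 0.04821.
CI: 0.49141 ± 0.04821 = (0.4432, 0.5396).

(0.4432, 0.5396)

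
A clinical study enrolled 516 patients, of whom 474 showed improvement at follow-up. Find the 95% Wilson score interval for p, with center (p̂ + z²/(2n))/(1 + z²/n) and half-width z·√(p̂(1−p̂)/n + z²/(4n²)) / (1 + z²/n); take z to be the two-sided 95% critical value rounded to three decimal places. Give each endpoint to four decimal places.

(0.8918, 0.9392)

p̂ = 474/516 = 0.91860; z = 1.960, so z² = 3.841600.
1 + z²/n = 1.007445.
Adjusted center: (0.91860 + z²/(2n))/1.007445 = 0.91551.
Radicand: p̂(1−p̂)/n + z²/(4n²) = 0.000144903 + 0.000003607 = 0.000148510.
Half-width = z·√(radicand)/denom = 1.960·0.012186/1.007445 = 0.02371.
So the interval runs from 0.8918 to 0.9392.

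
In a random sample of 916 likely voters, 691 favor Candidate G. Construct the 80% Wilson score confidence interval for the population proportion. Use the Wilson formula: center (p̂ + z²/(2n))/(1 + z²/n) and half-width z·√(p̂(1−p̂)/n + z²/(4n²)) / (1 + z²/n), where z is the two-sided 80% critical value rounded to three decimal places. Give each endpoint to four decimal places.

(0.7357, 0.7721)

p̂ = 691/916 = 0.75437; z = 1.282, so z² = 1.643524.
Denominator 1 + z²/n = 1 + 1.643524/916 = 1.001794.
Adjusted center: (0.75437 + z²/(2n))/1.001794 = 0.75391.
Radicand: p̂(1−p̂)/n + z²/(4n²) = 0.000202290 + 0.000000490 = 0.000202780.
Half-width = 1.282·√0.000202780/1.001794 = 0.01822.
CI: 0.75391 ± 0.01822 = (0.7357, 0.7721).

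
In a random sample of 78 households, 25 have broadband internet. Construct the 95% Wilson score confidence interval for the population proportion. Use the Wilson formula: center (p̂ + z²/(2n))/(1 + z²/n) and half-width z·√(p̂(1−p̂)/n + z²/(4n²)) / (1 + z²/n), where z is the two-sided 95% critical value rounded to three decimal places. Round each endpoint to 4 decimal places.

Here p̂ = 25/78 = 0.32051 and z = 1.960 (z² = 3.841600).
Denominator 1 + z²/n = 1 + 3.841600/78 = 1.049251.
Adjusted center: (0.32051 + z²/(2n))/1.049251 = 0.32894.
Radicand: p̂(1−p̂)/n + z²/(4n²) = 0.002792107 + 0.000157857 = 0.002949964.
Half-width = 1.960·√0.002949964/1.049251 = 0.10146.
Interval: 0.32894 ± 0.10146 → (0.2275, 0.4304).

(0.2275, 0.4304)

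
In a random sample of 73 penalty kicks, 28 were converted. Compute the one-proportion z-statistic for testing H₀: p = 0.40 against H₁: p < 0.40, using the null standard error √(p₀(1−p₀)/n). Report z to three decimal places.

The sample proportion is 28/73 = 0.38356.
SE₀ = √(0.40·0.60/73) = 0.057338.
z = (p̂ − p₀)/SE = (0.38356 − 0.40)/0.057338 = -0.287.

z = -0.287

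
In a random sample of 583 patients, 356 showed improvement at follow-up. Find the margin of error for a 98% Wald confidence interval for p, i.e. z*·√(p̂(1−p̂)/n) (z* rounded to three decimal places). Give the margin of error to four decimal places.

ME = 0.0470

The sample proportion is 356/583 = 0.61063.
Standard error of p̂: √(0.237760/583) = √0.000407822 = 0.020195.
The 98% critical value is z* = 2.326.
So ME = 0.0470.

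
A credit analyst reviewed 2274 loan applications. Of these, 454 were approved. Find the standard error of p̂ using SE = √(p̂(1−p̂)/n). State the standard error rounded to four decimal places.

SE = 0.0084

The sample proportion is 454/2274 = 0.19965.
p̂(1−p̂) = 0.159790.
SE = √(0.159790/2274) = 0.0084.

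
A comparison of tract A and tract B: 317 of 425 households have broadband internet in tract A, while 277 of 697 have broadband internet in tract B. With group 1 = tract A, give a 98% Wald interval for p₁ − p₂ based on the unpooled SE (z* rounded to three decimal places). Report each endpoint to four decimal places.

(0.2831, 0.4138)

p̂₁ = 0.74588, p̂₂ = 0.39742, so the observed difference is 0.34846.
SE = √(0.000445981 + 0.000343582) = √0.000789563 = 0.028099.
For 98% confidence, z* = 2.326. Margin = 2.326·0.028099 = 0.06536.
Interval: 0.34846 ± 0.06536 → (0.2831, 0.4138).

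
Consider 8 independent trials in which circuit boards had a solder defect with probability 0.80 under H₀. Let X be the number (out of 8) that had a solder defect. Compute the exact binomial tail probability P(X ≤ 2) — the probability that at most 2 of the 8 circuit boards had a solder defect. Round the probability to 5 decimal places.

X is binomial with n = 8 and p = 0.80.
P(X ≤ 2) = C(8,0)·0.80^0·0.20^8 + C(8,1)·0.80^1·0.20^7 + C(8,2)·0.80^2·0.20^6.
= 0.000003 + 0.000082 + 0.001147 = 0.00123.

P = 0.00123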